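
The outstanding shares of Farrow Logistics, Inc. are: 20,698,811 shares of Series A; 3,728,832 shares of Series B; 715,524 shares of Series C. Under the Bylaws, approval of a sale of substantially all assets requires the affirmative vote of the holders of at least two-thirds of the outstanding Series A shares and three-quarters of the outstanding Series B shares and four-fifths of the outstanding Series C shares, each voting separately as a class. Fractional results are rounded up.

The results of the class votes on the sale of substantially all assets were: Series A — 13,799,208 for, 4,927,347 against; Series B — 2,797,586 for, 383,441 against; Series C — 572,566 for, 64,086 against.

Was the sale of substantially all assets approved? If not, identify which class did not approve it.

Approved — every class gave the required vote.

Series A: 2/3 of 20698811 = 13799207.33, rounded up to 13799208; 13,799,208 required, 13,799,208 in favor — approved.
Series B: 3/4 of 3728832 = 2796624; 2,796,624 required, 2,797,586 in favor — approved.
Series C: 4/5 of 715524 = 572419.20, rounded up to 572420; 572,420 required, 572,566 in favor — approved.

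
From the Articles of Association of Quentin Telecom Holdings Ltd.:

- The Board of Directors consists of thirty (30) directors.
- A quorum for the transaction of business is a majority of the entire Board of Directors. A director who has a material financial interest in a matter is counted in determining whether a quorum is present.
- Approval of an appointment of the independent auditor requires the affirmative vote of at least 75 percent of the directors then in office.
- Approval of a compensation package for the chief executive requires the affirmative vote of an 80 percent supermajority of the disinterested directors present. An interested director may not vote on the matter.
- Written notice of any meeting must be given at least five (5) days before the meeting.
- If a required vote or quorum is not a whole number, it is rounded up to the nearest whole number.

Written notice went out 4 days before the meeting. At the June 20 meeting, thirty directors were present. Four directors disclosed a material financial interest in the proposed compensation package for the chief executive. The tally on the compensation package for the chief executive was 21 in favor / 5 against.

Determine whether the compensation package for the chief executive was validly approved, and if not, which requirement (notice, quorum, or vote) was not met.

Invalid — notice requirement not satisfied.

Notice: 4 days given; 5 required (4 < 5). Not satisfied.
Quorum: 30 present (interested directors count toward quorum); quorum is 16. Satisfied.
Vote: the compensation package for the chief executive requires four-fifths of the disinterested directors present (30 − 4 = 26). 4/5 of 26 = 20.80, rounded up to 21, so 21 affirmative votes are needed; 21 voted in favor. Satisfied.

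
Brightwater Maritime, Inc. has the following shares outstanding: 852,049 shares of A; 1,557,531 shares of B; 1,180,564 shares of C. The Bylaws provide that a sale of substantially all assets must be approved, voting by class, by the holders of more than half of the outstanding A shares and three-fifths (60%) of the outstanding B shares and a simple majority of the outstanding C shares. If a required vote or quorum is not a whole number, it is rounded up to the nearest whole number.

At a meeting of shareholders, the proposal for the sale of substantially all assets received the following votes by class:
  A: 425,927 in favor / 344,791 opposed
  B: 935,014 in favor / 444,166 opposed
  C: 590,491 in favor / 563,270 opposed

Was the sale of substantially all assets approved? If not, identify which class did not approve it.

A: a majority of 852049 is 426025; 426,025 required, 425,927 in favor — not approved.
B: 3/5 of 1557531 = 934518.60, rounded up to 934519; 934,519 required, 935,014 in favor — approved.
C: a majority of 1180564 is 590283; 590,283 required, 590,491 in favor — approved.

Not approved — the A shares did not give the required vote.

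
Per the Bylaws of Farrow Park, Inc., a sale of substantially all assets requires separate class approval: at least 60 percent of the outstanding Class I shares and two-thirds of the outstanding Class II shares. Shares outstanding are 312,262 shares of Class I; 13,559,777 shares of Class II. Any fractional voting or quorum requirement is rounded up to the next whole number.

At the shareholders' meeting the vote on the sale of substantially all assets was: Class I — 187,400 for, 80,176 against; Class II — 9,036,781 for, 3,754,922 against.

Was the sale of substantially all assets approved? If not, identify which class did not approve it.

Not approved — the Class II shares did not give the required vote.

Class I: 3/5 of 312262 = 187357.20, rounded up to 187358; 187,358 required, 187,400 in favor — approved.
Class II: 2/3 of 13559777 = 9039851.33, rounded up to 9039852; 9,039,852 required, 9,036,781 in favor — not approved.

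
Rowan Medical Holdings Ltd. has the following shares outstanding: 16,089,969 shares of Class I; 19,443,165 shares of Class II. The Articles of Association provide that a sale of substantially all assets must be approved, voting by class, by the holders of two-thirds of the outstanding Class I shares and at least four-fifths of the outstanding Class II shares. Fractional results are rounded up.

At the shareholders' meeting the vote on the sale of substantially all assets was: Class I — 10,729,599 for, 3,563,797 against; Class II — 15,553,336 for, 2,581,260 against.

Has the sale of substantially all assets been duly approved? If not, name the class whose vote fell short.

Not approved — the Class II shares did not give the required vote.

Class I: 2/3 of 16089969 = 10726646; 10,726,646 required, 10,729,599 in favor — approved.
Class II: 4/5 of 19443165 = 15554532; 15,554,532 required, 15,553,336 in favor — not approved.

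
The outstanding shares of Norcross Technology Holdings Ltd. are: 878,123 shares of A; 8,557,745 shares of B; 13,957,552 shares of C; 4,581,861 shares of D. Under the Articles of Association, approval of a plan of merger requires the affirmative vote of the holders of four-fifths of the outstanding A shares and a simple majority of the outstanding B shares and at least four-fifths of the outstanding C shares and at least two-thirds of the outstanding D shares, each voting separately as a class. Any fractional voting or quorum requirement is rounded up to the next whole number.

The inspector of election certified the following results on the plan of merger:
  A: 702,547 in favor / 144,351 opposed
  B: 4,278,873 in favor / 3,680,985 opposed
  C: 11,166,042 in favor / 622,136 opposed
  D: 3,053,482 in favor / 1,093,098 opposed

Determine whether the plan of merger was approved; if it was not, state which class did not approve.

A: 4/5 of 878123 = 702498.40, rounded up to 702499; 702,499 required, 702,547 in favor — approved.
B: a majority of 8557745 is 4278873; 4,278,873 required, 4,278,873 in favor — approved.
C: 4/5 of 13957552 = 11166041.60, rounded up to 11166042; 11,166,042 required, 11,166,042 in favor — approved.
D: 2/3 of 4581861 = 3054574; 3,054,574 required, 3,053,482 in favor — not approved.

Not approved — the D shares did not give the required vote.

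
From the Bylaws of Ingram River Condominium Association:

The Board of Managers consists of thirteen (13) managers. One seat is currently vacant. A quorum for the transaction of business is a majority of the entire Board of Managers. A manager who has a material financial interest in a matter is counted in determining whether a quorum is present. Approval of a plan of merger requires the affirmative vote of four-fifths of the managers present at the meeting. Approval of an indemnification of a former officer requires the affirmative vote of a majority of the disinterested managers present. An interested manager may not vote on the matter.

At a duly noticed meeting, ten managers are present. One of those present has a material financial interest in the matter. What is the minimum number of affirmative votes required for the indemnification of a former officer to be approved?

5

The indemnification of a former officer requires a majority of the disinterested managers present (10 − 1 = 9).
A majority of 9 is 5.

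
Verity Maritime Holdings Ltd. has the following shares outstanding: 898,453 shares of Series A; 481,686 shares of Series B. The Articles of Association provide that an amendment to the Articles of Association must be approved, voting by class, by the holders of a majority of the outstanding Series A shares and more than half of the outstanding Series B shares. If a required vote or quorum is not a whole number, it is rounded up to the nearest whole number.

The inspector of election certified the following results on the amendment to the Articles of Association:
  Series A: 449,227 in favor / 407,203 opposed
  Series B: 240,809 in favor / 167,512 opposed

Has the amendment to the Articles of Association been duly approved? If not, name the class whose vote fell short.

Series A: a majority of 898453 is 449227; 449,227 required, 449,227 in favor — approved.
Series B: a majority of 481686 is 240844; 240,844 required, 240,809 in favor — not approved.

Not approved — the Series B shares did not give the required vote.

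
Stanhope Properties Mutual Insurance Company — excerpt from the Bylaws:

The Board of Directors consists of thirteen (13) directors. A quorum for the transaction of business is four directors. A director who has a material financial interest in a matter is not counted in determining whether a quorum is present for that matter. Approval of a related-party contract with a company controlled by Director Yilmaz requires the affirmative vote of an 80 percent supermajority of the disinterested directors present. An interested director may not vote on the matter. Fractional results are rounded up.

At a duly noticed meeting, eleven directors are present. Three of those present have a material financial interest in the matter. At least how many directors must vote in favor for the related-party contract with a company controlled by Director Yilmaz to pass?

The related-party contract with a company controlled by Director Yilmaz requires four-fifths of the disinterested directors present (11 − 3 = 8).
4/5 of 8 = 6.40, rounded up to 7.

7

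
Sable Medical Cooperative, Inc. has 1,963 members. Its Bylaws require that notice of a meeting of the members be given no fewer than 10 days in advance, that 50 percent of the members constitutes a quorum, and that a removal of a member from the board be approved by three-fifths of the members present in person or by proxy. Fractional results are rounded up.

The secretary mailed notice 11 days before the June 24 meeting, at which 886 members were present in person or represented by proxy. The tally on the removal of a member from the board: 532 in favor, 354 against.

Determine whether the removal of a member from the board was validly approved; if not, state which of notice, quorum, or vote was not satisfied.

Invalid — quorum requirement not satisfied.

Notice: 11 days given; 10 required. Satisfied.
Quorum: 50% of 1,963 = 981.50, rounded up to 982; 886 present. Not satisfied.
Vote: requires three-fifths of those present (886); 3/5 of 886 = 531.60, rounded up to 532, so 532 needed; 532 in favor. Satisfied.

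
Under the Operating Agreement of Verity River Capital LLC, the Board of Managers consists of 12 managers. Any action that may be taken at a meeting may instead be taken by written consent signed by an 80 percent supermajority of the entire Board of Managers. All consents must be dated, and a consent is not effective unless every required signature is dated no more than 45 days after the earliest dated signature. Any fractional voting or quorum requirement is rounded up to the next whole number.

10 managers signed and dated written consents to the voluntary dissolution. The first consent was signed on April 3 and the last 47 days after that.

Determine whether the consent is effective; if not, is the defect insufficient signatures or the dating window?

Not effective — dating-window requirement not satisfied.

Signatures required: an 80 percent supermajority of 12 — 4/5 of 12 = 9.60, rounded up to 10, so 10 needed; 10 signed. Sufficient.
Dating window: the latest signature is 47 days after the earliest; the limit is 45 days. Outside the window.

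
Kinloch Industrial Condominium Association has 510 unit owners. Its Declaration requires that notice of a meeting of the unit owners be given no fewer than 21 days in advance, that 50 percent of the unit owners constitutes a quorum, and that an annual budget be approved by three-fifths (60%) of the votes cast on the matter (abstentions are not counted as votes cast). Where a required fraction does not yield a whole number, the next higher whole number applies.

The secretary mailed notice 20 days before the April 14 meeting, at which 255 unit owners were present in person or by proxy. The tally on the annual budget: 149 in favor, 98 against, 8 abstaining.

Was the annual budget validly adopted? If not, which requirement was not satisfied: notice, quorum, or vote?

Notice: 20 days given; 21 required. Not satisfied.
Quorum: 50% of 510 = 255; 255 present. Satisfied.
Vote: requires three-fifths of the votes cast (255 − 8 abstaining = 247); 3/5 of 247 = 148.20, rounded up to 149, so 149 needed; 149 in favor. Satisfied.

Invalid — notice requirement not satisfied.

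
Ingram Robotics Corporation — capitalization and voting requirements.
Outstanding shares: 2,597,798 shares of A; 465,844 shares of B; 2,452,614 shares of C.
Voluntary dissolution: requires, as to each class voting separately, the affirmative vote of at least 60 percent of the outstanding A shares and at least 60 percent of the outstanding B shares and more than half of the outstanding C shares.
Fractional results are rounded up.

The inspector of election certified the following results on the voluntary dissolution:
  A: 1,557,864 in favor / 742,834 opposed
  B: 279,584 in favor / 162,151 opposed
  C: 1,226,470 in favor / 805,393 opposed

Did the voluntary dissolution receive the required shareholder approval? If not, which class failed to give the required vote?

A: 3/5 of 2597798 = 1558678.80, rounded up to 1558679; 1,558,679 required, 1,557,864 in favor — not approved.
B: 3/5 of 465844 = 279506.40, rounded up to 279507; 279,507 required, 279,584 in favor — approved.
C: a majority of 2452614 is 1226308; 1,226,308 required, 1,226,470 in favor — approved.

Not approved — the A shares did not give the required vote.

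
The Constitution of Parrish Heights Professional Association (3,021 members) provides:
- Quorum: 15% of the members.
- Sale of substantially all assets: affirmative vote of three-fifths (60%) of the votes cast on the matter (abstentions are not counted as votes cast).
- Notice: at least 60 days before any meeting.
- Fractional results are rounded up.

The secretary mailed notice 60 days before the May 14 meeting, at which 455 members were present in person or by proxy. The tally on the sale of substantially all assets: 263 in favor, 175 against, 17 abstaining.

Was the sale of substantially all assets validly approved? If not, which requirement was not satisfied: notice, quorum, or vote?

Valid — all requirements satisfied.

Notice: 60 days given; 60 required. Satisfied.
Quorum: 15% of 3,021 = 453.15, rounded up to 454; 455 present. Satisfied.
Vote: requires three-fifths of the votes cast (455 − 17 abstaining = 438); 3/5 of 438 = 262.80, rounded up to 263, so 263 needed; 263 in favor. Satisfied.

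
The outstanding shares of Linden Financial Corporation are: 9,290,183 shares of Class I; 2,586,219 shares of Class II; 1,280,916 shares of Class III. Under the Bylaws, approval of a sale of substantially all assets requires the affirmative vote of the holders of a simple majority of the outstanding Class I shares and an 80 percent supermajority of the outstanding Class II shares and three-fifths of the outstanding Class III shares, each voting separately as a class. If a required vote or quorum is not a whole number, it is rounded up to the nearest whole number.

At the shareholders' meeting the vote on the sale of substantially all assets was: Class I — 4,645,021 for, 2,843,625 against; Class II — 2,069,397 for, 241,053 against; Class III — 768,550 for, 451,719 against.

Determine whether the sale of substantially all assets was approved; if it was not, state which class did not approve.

Not approved — the Class I shares did not give the required vote.

Class I: a majority of 9290183 is 4645092; 4,645,092 required, 4,645,021 in favor — not approved.
Class II: 4/5 of 2586219 = 2068975.20, rounded up to 2068976; 2,068,976 required, 2,069,397 in favor — approved.
Class III: 3/5 of 1280916 = 768549.60, rounded up to 768550; 768,550 required, 768,550 in favor — approved.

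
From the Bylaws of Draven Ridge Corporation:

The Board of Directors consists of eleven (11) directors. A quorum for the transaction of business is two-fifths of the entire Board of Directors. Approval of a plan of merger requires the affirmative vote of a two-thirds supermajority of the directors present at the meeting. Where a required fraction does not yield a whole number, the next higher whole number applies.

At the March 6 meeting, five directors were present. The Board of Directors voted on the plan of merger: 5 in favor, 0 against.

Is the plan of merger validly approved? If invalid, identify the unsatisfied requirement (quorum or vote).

Valid — all requirements satisfied.

Quorum: 5 present; quorum is 5. Satisfied.
Vote: the plan of merger requires two-thirds of the directors present (5). 2/3 of 5 = 3.33, rounded up to 4, so 4 affirmative votes are needed; 5 voted in favor. Satisfied.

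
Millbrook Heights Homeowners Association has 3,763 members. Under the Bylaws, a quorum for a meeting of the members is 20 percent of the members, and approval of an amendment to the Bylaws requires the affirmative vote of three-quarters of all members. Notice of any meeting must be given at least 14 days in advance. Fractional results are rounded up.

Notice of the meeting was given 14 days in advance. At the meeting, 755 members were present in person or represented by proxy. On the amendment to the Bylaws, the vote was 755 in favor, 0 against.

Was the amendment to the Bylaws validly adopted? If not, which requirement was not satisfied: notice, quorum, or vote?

Notice: 14 days given; 14 required. Satisfied.
Quorum: 20% of 3,763 = 752.60, rounded up to 753; 755 present. Satisfied.
Vote: requires three-fourths of all members (3,763); 3/4 of 3763 = 2822.25, rounded up to 2823, so 2,823 needed; 755 in favor. Not satisfied.

Invalid — vote requirement not satisfied.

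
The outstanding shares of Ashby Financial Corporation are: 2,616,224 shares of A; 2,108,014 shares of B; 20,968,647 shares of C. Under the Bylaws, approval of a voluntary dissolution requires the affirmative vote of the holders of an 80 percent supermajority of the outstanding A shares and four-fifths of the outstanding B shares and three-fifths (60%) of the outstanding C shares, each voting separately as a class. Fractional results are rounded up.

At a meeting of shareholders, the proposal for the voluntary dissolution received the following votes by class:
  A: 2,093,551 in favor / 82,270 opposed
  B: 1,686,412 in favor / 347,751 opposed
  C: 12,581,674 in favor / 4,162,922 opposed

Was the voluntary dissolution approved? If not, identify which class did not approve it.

Approved — every class gave the required vote.

A: 4/5 of 2616224 = 2092979.20, rounded up to 2092980; 2,092,980 required, 2,093,551 in favor — approved.
B: 4/5 of 2108014 = 1686411.20, rounded up to 1686412; 1,686,412 required, 1,686,412 in favor — approved.
C: 3/5 of 20968647 = 12581188.20, rounded up to 12581189; 12,581,189 required, 12,581,674 in favor — approved.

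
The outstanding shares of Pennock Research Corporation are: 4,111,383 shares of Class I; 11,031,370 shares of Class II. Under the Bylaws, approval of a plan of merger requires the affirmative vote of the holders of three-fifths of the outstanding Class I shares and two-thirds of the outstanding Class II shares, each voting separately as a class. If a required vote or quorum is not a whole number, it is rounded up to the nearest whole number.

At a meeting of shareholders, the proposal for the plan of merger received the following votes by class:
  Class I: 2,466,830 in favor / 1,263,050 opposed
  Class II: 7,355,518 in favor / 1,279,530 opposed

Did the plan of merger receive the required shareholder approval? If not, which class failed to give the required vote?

Approved — every class gave the required vote.

Class I: 3/5 of 4111383 = 2466829.80, rounded up to 2466830; 2,466,830 required, 2,466,830 in favor — approved.
Class II: 2/3 of 11031370 = 7354246.67, rounded up to 7354247; 7,354,247 required, 7,355,518 in favor — approved.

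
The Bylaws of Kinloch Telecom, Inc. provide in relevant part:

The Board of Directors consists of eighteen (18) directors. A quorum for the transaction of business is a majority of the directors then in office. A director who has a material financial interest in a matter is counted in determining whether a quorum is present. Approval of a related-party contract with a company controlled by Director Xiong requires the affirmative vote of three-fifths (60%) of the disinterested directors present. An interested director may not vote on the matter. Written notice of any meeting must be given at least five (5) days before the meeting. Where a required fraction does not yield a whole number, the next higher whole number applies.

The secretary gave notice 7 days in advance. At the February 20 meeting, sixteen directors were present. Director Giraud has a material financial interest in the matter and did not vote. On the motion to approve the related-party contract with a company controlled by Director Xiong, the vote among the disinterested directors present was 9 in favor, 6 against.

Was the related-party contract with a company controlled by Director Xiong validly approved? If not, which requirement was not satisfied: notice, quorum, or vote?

Notice: 7 days given; 5 required (7 ≥ 5). Satisfied.
Quorum: 16 present (interested directors count toward quorum); quorum is 10. Satisfied.
Vote: the related-party contract with a company controlled by Director Xiong requires three-fifths of the disinterested directors present (16 − 1 = 15). 3/5 of 15 = 9, so 9 affirmative votes are needed; 9 voted in favor. Satisfied.

Valid — all requirements satisfied.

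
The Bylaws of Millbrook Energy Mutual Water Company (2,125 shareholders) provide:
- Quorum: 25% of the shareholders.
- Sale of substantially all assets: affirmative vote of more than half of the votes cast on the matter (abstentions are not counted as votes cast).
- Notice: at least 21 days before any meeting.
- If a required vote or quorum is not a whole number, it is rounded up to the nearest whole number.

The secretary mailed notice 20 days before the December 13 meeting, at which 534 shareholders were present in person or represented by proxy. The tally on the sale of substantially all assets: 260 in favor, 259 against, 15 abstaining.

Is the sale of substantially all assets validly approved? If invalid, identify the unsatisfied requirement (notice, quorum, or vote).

Notice: 20 days given; 21 required. Not satisfied.
Quorum: 25% of 2,125 = 531.25, rounded up to 532; 534 present. Satisfied.
Vote: requires a majority of the votes cast (534 − 15 abstaining = 519); a majority of 519 is 260, so 260 needed; 260 in favor. Satisfied.

Invalid — notice requirement not satisfied.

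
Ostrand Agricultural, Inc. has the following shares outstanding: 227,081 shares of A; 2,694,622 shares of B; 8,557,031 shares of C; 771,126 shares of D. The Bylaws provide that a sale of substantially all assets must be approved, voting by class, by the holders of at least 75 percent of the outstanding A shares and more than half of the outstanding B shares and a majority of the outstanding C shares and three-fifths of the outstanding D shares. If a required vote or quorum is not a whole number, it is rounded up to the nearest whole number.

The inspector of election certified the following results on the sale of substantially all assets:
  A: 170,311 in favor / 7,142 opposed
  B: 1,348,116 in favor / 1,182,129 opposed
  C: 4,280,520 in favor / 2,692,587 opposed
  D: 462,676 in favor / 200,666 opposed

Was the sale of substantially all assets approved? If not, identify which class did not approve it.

Approved — every class gave the required vote.

A: 3/4 of 227081 = 170310.75, rounded up to 170311; 170,311 required, 170,311 in favor — approved.
B: a majority of 2694622 is 1347312; 1,347,312 required, 1,348,116 in favor — approved.
C: a majority of 8557031 is 4278516; 4,278,516 required, 4,280,520 in favor — approved.
D: 3/5 of 771126 = 462675.60, rounded up to 462676; 462,676 required, 462,676 in favor — approved.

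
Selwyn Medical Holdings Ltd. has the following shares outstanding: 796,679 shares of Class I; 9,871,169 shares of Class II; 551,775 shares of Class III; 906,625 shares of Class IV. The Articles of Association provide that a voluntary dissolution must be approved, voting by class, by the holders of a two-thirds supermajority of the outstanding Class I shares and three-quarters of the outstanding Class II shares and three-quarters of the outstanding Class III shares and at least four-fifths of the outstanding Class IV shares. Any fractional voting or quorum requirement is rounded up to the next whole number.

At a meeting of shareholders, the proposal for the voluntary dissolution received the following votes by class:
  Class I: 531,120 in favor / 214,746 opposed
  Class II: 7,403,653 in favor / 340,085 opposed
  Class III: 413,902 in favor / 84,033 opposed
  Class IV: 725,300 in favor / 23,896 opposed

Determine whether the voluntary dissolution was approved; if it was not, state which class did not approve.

Class I: 2/3 of 796679 = 531119.33, rounded up to 531120; 531,120 required, 531,120 in favor — approved.
Class II: 3/4 of 9871169 = 7403376.75, rounded up to 7403377; 7,403,377 required, 7,403,653 in favor — approved.
Class III: 3/4 of 551775 = 413831.25, rounded up to 413832; 413,832 required, 413,902 in favor — approved.
Class IV: 4/5 of 906625 = 725300; 725,300 required, 725,300 in favor — approved.

Approved — every class gave the required vote.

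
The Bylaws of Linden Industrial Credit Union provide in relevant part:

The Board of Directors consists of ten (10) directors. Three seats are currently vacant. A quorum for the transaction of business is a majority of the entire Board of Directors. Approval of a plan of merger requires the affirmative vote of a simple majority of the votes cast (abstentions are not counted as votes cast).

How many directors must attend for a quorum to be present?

6

A majority of 10 is 6.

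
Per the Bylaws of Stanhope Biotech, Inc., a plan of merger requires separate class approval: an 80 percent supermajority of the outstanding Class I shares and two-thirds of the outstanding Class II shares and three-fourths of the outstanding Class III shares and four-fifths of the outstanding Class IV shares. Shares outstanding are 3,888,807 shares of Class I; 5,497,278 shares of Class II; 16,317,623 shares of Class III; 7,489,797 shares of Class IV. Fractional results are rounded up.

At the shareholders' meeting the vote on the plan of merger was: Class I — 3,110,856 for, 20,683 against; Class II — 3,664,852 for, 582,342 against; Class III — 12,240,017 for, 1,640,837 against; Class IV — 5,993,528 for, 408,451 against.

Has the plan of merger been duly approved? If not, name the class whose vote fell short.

Not approved — the Class I shares did not give the required vote.

Class I: 4/5 of 3888807 = 3111045.60, rounded up to 3111046; 3,111,046 required, 3,110,856 in favor — not approved.
Class II: 2/3 of 5497278 = 3664852; 3,664,852 required, 3,664,852 in favor — approved.
Class III: 3/4 of 16317623 = 12238217.25, rounded up to 12238218; 12,238,218 required, 12,240,017 in favor — approved.
Class IV: 4/5 of 7489797 = 5991837.60, rounded up to 5991838; 5,991,838 required, 5,993,528 in favor — approved.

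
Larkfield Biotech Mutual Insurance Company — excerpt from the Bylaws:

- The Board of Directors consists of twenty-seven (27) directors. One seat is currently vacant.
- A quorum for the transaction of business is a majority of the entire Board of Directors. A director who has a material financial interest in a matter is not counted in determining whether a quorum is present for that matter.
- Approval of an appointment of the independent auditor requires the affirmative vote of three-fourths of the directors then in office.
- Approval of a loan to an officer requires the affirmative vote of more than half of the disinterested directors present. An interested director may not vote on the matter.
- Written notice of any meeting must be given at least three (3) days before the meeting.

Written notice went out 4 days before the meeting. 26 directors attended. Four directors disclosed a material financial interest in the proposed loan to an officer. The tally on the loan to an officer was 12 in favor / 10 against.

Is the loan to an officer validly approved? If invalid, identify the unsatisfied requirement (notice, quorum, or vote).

Valid — all requirements satisfied.

Notice: 4 days given; 3 required (4 ≥ 3). Satisfied.
Quorum: 26 present, but the 4 interested directors do not count, leaving 22. Quorum is 14. Satisfied.
Vote: the loan to an officer requires a majority of the disinterested directors present (26 − 4 = 22). A majority of 22 is 12, so 12 affirmative votes are needed; 12 voted in favor. Satisfied.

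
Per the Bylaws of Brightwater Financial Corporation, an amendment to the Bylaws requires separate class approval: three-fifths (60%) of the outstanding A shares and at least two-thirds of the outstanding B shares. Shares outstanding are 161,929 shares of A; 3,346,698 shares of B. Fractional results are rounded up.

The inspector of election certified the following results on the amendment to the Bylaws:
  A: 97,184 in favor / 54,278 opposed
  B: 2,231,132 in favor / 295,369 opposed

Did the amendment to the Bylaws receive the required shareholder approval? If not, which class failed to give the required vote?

Approved — every class gave the required vote.

A: 3/5 of 161929 = 97157.40, rounded up to 97158; 97,158 required, 97,184 in favor — approved.
B: 2/3 of 3346698 = 2231132; 2,231,132 required, 2,231,132 in favor — approved.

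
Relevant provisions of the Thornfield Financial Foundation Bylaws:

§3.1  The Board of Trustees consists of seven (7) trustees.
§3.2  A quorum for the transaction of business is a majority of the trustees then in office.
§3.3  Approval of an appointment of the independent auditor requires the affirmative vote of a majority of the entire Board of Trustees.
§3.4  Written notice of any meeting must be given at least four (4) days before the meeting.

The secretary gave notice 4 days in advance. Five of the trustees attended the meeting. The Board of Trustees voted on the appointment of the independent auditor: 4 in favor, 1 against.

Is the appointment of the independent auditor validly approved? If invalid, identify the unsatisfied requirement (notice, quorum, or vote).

Notice: 4 days given; 4 required (4 ≥ 4). Satisfied.
Quorum: 5 present; quorum is 4. Satisfied.
Vote: the appointment of the independent auditor requires a majority of the entire Board of Trustees (7). A majority of 7 is 4, so 4 affirmative votes are needed; 4 voted in favor. Satisfied.

Valid — all requirements satisfied.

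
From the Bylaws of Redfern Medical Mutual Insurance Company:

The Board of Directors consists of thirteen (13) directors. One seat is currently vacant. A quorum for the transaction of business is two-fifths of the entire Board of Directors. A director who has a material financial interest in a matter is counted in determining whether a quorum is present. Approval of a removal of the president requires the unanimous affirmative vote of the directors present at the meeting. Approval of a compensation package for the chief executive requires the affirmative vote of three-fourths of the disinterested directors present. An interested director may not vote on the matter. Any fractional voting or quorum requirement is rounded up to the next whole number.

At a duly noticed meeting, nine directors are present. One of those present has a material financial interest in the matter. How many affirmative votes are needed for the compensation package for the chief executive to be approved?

The compensation package for the chief executive requires three-fourths of the disinterested directors present (9 − 1 = 8).
3/4 of 8 = 6.

6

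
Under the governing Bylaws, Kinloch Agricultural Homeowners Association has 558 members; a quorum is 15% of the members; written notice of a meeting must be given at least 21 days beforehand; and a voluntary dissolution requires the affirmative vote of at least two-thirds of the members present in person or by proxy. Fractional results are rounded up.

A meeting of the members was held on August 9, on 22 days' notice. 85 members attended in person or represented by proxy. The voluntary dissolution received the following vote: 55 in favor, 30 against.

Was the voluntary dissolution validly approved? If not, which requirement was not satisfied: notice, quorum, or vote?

Notice: 22 days given; 21 required. Satisfied.
Quorum: 15% of 558 = 83.70, rounded up to 84; 85 present. Satisfied.
Vote: requires two-thirds of those present (85); 2/3 of 85 = 56.67, rounded up to 57, so 57 needed; 55 in favor. Not satisfied.

Invalid — vote requirement not satisfied.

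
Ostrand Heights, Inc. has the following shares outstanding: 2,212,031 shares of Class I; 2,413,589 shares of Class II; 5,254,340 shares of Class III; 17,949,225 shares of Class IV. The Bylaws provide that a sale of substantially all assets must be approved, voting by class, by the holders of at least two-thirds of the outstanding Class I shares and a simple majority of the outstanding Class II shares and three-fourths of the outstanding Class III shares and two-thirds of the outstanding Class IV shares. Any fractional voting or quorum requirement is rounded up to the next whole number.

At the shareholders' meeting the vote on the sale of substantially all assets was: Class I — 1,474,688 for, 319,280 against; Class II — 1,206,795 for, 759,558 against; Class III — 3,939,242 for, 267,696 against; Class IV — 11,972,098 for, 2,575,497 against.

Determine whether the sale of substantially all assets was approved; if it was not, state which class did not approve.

Not approved — the Class III shares did not give the required vote.

Class I: 2/3 of 2212031 = 1474687.33, rounded up to 1474688; 1,474,688 required, 1,474,688 in favor — approved.
Class II: a majority of 2413589 is 1206795; 1,206,795 required, 1,206,795 in favor — approved.
Class III: 3/4 of 5254340 = 3940755; 3,940,755 required, 3,939,242 in favor — not approved.
Class IV: 2/3 of 17949225 = 11966150; 11,966,150 required, 11,972,098 in favor — approved.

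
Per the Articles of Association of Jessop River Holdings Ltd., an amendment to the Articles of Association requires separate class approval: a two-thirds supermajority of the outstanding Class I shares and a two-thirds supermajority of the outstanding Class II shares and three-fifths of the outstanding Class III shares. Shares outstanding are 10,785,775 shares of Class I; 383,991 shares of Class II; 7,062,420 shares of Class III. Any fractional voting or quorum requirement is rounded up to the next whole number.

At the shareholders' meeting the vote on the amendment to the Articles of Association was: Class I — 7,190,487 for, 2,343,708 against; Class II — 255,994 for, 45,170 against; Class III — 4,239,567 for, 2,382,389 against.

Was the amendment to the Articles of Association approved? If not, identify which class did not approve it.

Not approved — the Class I shares did not give the required vote.

Class I: 2/3 of 10785775 = 7190516.67, rounded up to 7190517; 7,190,517 required, 7,190,487 in favor — not approved.
Class II: 2/3 of 383991 = 255994; 255,994 required, 255,994 in favor — approved.
Class III: 3/5 of 7062420 = 4237452; 4,237,452 required, 4,239,567 in favor — approved.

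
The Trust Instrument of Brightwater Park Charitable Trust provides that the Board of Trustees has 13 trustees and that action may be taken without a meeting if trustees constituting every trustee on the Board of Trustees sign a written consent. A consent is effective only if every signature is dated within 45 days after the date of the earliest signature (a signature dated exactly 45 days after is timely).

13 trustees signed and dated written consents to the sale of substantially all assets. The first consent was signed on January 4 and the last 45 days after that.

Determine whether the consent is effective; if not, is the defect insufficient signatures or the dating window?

Effective — both the signature and dating-window requirements are satisfied.

Signatures required: all of 13 — unanimous means all 13, so 13 needed; 13 signed. Sufficient.
Dating window: the latest signature is 45 days after the earliest; the limit is 45 days. Within the window.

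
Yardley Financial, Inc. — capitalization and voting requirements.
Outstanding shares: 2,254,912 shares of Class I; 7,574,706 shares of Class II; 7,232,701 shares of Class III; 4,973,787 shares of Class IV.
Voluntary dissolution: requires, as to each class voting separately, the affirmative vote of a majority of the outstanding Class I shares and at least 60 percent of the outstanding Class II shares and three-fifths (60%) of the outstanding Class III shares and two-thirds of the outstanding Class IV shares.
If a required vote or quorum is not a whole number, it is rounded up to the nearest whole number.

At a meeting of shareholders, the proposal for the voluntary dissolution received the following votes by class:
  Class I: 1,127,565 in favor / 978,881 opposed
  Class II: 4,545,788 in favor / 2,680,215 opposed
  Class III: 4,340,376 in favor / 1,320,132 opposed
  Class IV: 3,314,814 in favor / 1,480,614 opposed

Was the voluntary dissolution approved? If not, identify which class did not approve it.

Class I: a majority of 2254912 is 1127457; 1,127,457 required, 1,127,565 in favor — approved.
Class II: 3/5 of 7574706 = 4544823.60, rounded up to 4544824; 4,544,824 required, 4,545,788 in favor — approved.
Class III: 3/5 of 7232701 = 4339620.60, rounded up to 4339621; 4,339,621 required, 4,340,376 in favor — approved.
Class IV: 2/3 of 4973787 = 3315858; 3,315,858 required, 3,314,814 in favor — not approved.

Not approved — the Class IV shares did not give the required vote.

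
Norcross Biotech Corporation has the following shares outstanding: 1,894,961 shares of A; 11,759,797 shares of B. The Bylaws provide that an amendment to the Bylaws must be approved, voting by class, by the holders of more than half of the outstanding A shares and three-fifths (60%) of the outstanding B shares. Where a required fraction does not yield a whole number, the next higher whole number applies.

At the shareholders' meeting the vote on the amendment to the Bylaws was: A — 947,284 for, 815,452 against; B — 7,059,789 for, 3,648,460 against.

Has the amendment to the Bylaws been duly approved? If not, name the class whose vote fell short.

Not approved — the A shares did not give the required vote.

A: a majority of 1894961 is 947481; 947,481 required, 947,284 in favor — not approved.
B: 3/5 of 11759797 = 7055878.20, rounded up to 7055879; 7,055,879 required, 7,059,789 in favor — approved.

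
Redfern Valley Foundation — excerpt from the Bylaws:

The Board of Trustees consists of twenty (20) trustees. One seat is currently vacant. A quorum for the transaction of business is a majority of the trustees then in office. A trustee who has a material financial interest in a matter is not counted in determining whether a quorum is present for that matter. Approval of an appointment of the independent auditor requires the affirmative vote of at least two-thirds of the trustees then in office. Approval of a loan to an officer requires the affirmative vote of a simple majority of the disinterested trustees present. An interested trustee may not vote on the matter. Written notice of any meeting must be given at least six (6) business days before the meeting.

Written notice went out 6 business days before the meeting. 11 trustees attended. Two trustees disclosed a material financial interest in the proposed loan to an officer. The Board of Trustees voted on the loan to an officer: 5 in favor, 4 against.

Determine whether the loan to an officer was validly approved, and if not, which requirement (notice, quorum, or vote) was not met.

Notice: 6 business days given; 6 required (6 ≥ 6). Satisfied.
Quorum: 11 present, but the 2 interested trustees do not count, leaving 9. Quorum is 10. Not satisfied.
Vote: the loan to an officer requires a majority of the disinterested trustees present (11 − 2 = 9). A majority of 9 is 5, so 5 affirmative votes are needed; 5 voted in favor. Satisfied. (Moot — without a quorum no business can be validly transacted.)

Invalid — quorum requirement not satisfied.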